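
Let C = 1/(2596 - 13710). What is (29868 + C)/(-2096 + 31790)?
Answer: 331952951/330019116 ≈ 1.0059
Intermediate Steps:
C = -1/11114 (C = 1/(-11114) = -1/11114 ≈ -8.9977e-5)
(29868 + C)/(-2096 + 31790) = (29868 - 1/11114)/(-2096 + 31790) = (331952951/11114)/29694 = (331952951/11114)*(1/29694) = 331952951/330019116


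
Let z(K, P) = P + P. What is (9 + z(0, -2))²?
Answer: 25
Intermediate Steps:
z(K, P) = 2*P
(9 + z(0, -2))² = (9 + 2*(-2))² = (9 - 4)² = 5² = 25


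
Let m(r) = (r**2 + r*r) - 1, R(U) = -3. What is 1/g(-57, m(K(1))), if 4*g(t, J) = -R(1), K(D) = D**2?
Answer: 4/3 ≈ 1.3333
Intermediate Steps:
m(r) = -1 + 2*r**2 (m(r) = (r**2 + r**2) - 1 = 2*r**2 - 1 = -1 + 2*r**2)
g(t, J) = 3/4 (g(t, J) = (-1*(-3))/4 = (1/4)*3 = 3/4)
1/g(-57, m(K(1))) = 1/(3/4) = 4/3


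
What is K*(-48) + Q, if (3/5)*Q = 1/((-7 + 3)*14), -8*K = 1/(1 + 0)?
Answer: 1003/168 ≈ 5.9702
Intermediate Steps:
K = -1/8 (K = -1/(8*(1 + 0)) = -1/8/1 = -1/8*1 = -1/8 ≈ -0.12500)
Q = -5/168 (Q = 5*(1/((-7 + 3)*14))/3 = 5*((1/14)/(-4))/3 = 5*(-1/4*1/14)/3 = (5/3)*(-1/56) = -5/168 ≈ -0.029762)
K*(-48) + Q = -1/8*(-48) - 5/168 = 6 - 5/168 = 1003/168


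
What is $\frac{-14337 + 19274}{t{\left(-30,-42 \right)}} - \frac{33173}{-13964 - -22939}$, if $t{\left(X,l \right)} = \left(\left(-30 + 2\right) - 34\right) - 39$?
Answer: $- \frac{47660048}{906475} \approx -52.577$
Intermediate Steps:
$t{\left(X,l \right)} = -101$ ($t{\left(X,l \right)} = \left(-28 - 34\right) - 39 = -62 - 39 = -101$)
$\frac{-14337 + 19274}{t{\left(-30,-42 \right)}} - \frac{33173}{-13964 - -22939} = \frac{-14337 + 19274}{-101} - \frac{33173}{-13964 - -22939} = 4937 \left(- \frac{1}{101}\right) - \frac{33173}{-13964 + 22939} = - \frac{4937}{101} - \frac{33173}{8975} = - \frac{47660048}{906475}$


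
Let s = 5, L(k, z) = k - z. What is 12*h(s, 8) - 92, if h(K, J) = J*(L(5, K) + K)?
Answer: 388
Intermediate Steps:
h(K, J) = 5*J (h(K, J) = J*((5 - K) + K) = J*5 = 5*J)
12*h(s, 8) - 92 = 12*(5*8) - 92 = 12*40 - 92 = 480 - 92 = 388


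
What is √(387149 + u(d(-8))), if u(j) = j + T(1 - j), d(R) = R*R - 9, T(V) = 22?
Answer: √387226 ≈ 622.27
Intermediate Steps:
d(R) = -9 + R² (d(R) = R² - 9 = -9 + R²)
u(j) = 22 + j (u(j) = j + 22 = 22 + j)
√(387149 + u(d(-8))) = √(387149 + (22 + (-9 + (-8)²))) = √(387149 + (22 + (-9 + 64))) = √(387149 + (22 + 55)) = √(387149 + 77) = √387226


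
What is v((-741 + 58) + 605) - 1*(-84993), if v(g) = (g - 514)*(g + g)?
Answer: 177345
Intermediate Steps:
v(g) = 2*g*(-514 + g) (v(g) = (-514 + g)*(2*g) = 2*g*(-514 + g))
v((-741 + 58) + 605) - 1*(-84993) = 2*((-741 + 58) + 605)*(-514 + ((-741 + 58) + 605)) - 1*(-84993) = 2*(-683 + 605)*(-514 + (-683 + 605)) + 84993 = 2*(-78)*(-514 - 78) + 84993 = 2*(-78)*(-592) + 84993 = 92352 + 84993 = 177345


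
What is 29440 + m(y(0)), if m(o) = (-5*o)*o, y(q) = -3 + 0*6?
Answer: 29395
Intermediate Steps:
y(q) = -3 (y(q) = -3 + 0 = -3)
m(o) = -5*o**2
29440 + m(y(0)) = 29440 - 5*(-3)**2 = 29440 - 5*9 = 29440 - 45 = 29395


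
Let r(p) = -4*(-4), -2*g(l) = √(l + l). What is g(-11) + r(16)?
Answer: 16 - I*√22/2 ≈ 16.0 - 2.3452*I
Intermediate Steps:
g(l) = -√2*√l/2 (g(l) = -√(l + l)/2 = -√2*√l/2)
r(p) = 16
g(-11) + r(16) = -√2*√(-11)/2 + 16 = -√2*I*√11/2 + 16 = -I*√22/2 + 16 = 16 - I*√22/2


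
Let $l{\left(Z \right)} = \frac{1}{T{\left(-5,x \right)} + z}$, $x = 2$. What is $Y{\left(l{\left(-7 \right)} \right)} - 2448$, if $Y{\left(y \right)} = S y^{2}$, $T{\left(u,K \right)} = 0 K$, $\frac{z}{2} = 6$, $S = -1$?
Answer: $- \frac{352513}{144} \approx -2448.0$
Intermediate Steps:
$z = 12$ ($z = 2 \cdot 6 = 12$)
$T{\left(u,K \right)} = 0$
$l{\left(Z \right)} = \frac{1}{12}$ ($l{\left(Z \right)} = \frac{1}{0 + 12} = \frac{1}{12}$)
$Y{\left(y \right)} = - y^{2}$
$Y{\left(l{\left(-7 \right)} \right)} - 2448 = - \frac{1}{144} - 2448 = - \frac{352513}{144}$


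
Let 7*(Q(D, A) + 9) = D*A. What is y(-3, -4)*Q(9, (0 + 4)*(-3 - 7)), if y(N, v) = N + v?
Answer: 423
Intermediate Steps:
Q(D, A) = -9 + A*D/7 (Q(D, A) = -9 + (D*A)/7 = -9 + (A*D)/7 = -9 + A*D/7)
y(-3, -4)*Q(9, (0 + 4)*(-3 - 7)) = (-3 - 4)*(-9 + (1/7)*((0 + 4)*(-3 - 7))*9) = -7*(-9 + (1/7)*(4*(-10))*9) = -7*(-9 + (1/7)*(-40)*9) = -7*(-9 - 360/7) = -7*(-423/7) = 423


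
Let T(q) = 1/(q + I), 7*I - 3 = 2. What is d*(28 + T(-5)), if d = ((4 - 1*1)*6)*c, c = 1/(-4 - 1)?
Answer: -2499/25 ≈ -99.960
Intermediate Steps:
I = 5/7 (I = 3/7 + (⅐)*2 = 3/7 + 2/7 = 5/7 ≈ 0.71429)
c = -⅕ (c = 1/(-5) = -⅕ ≈ -0.20000)
T(q) = 1/(5/7 + q) (T(q) = 1/(q + 5/7) = 1/(5/7 + q))
d = -18/5 (d = ((4 - 1*1)*6)*(-⅕) = ((4 - 1)*6)*(-⅕) = (3*6)*(-⅕) = 18*(-⅕) = -18/5 ≈ -3.6000)
d*(28 + T(-5)) = -18*(28 + 7/(5 + 7*(-5)))/5 = -18*(28 + 7/(5 - 35))/5 = -18*(28 + 7/(-30))/5 = -18*(28 + 7*(-1/30))/5 = -18*(28 - 7/30)/5 = -18/5*833/30 = -2499/25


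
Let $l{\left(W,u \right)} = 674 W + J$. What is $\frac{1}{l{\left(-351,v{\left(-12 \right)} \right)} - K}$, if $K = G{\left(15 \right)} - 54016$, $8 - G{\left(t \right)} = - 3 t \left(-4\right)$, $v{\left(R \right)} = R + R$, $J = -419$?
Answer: $- \frac{1}{182805} \approx -5.4703 \cdot 10^{-6}$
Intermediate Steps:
$v{\left(R \right)} = 2 R$
$G{\left(t \right)} = 8 - 12 t$ ($G{\left(t \right)} = 8 - - 3 t \left(-4\right) = 8 - 12 t$)
$l{\left(W,u \right)} = -419 + 674 W$ ($l{\left(W,u \right)} = 674 W - 419 = -419 + 674 W$)
$K = -54188$ ($K = \left(8 - 180\right) - 54016 = -172 - 54016 = -54188$)
$\frac{1}{l{\left(-351,v{\left(-12 \right)} \right)} - K} = \frac{1}{\left(-419 + 674 \left(-351\right)\right) - -54188} = \frac{1}{\left(-419 - 236574\right) + 54188} = \frac{1}{-236993 + 54188} = \frac{1}{-182805} = - \frac{1}{182805}$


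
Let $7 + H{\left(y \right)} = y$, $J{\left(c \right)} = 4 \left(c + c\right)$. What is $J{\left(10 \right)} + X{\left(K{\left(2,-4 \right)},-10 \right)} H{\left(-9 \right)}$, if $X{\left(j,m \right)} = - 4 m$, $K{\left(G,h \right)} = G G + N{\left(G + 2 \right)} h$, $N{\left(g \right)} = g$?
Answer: $-560$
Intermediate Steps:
$J{\left(c \right)} = 8 c$ ($J{\left(c \right)} = 4 \cdot 2 c = 8 c$)
$H{\left(y \right)} = -7 + y$
$K{\left(G,h \right)} = G^{2} + h \left(2 + G\right)$ ($K{\left(G,h \right)} = G G + \left(G + 2\right) h = G^{2} + \left(2 + G\right) h = G^{2} + h \left(2 + G\right)$)
$J{\left(10 \right)} + X{\left(K{\left(2,-4 \right)},-10 \right)} H{\left(-9 \right)} = 8 \cdot 10 + \left(-4\right) \left(-10\right) \left(-7 - 9\right) = 80 + 40 \left(-16\right) = 80 - 640 = -560$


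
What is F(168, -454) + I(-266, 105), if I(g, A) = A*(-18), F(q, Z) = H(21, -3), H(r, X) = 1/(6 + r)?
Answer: -51029/27 ≈ -1890.0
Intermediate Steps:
F(q, Z) = 1/27 (F(q, Z) = 1/(6 + 21) = 1/27)
I(g, A) = -18*A
F(168, -454) + I(-266, 105) = 1/27 - 18*105 = 1/27 - 1890 = -51029/27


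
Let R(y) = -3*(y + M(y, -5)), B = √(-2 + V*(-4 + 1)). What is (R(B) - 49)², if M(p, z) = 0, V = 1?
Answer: 2356 + 294*I*√5 ≈ 2356.0 + 657.4*I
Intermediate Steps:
B = I*√5 (B = √(-2 + 1*(-4 + 1)) = √(-2 + 1*(-3)) = √(-2 - 3) = √(-5) = I*√5 ≈ 2.2361*I)
R(y) = -3*y (R(y) = -3*(y + 0) = -3*y)
(R(B) - 49)² = (-3*I*√5 - 49)² = (-49 - 3*I*√5)²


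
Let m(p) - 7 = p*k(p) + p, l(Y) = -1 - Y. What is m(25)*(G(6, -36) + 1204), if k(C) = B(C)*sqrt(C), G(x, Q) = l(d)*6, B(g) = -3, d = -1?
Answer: -412972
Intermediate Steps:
G(x, Q) = 0 (G(x, Q) = (-1 - 1*(-1))*6 = (-1 + 1)*6 = 0*6 = 0)
k(C) = -3*sqrt(C)
m(p) = 7 + p - 3*p**(3/2) (m(p) = 7 + (p*(-3*sqrt(p)) + p) = 7 + (-3*p**(3/2) + p) = 7 + (p - 3*p**(3/2)) = 7 + p - 3*p**(3/2))
m(25)*(G(6, -36) + 1204) = (7 + 25 - 3*25**(3/2))*(0 + 1204) = (7 + 25 - 3*125)*1204 = (7 + 25 - 375)*1204 = -343*1204 = -412972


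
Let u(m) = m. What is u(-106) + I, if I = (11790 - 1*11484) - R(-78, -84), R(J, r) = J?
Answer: 278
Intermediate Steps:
I = 384 (I = (11790 - 1*11484) - 1*(-78) = (11790 - 11484) + 78 = 306 + 78 = 384)
u(-106) + I = -106 + 384 = 278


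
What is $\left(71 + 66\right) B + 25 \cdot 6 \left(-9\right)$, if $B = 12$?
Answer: $294$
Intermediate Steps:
$\left(71 + 66\right) B + 25 \cdot 6 \left(-9\right) = \left(71 + 66\right) 12 + 25 \cdot 6 \left(-9\right) = 137 \cdot 12 + 150 \left(-9\right) = 1644 - 1350 = 294$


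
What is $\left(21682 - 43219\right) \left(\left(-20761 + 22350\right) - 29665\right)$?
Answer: $604672812$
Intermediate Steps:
$\left(21682 - 43219\right) \left(\left(-20761 + 22350\right) - 29665\right) = - 21537 \left(1589 - 29665\right) = \left(-21537\right) \left(-28076\right) = 604672812$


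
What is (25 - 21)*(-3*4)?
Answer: -48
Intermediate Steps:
(25 - 21)*(-3*4) = 4*(-12) = -48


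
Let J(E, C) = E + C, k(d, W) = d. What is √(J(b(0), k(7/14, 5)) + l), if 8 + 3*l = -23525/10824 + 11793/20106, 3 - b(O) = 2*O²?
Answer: √11123295256546/6045204 ≈ 0.55170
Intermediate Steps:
b(O) = 3 - 2*O²
J(E, C) = C + E
l = -115909165/36271224 (l = -8/3 + (-23525/10824 + 11793/20106)/3 = -8/3 + (-23525*1/10824 + 11793*(1/20106))/3 = -8/3 + (-23525/10824 + 3931/6702)/3 = -8/3 + (⅓)*(-19185901/12090408) = -8/3 - 19185901/36271224 = -115909165/36271224 ≈ -3.1956)
√(J(b(0), k(7/14, 5)) + l) = √((7/14 + (3 - 2*0²)) - 115909165/36271224) = √((7*(1/14) + (3 - 2*0)) - 115909165/36271224) = √((½ + (3 + 0)) - 115909165/36271224) = √((½ + 3) - 115909165/36271224) = √(7/2 - 115909165/36271224) = √(11040119/36271224) = √11123295256546/6045204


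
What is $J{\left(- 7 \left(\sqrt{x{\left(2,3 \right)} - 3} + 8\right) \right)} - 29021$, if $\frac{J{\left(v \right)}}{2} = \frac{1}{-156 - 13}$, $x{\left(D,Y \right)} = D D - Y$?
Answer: $- \frac{4904551}{169} \approx -29021.0$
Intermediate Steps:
$x{\left(D,Y \right)} = D^{2} - Y$
$J{\left(v \right)} = - \frac{2}{169}$ ($J{\left(v \right)} = \frac{2}{-156 - 13} = \frac{2}{-169} = 2 \left(- \frac{1}{169}\right) = - \frac{2}{169}$)
$J{\left(- 7 \left(\sqrt{x{\left(2,3 \right)} - 3} + 8\right) \right)} - 29021 = - \frac{2}{169} - 29021 = - \frac{4904551}{169}$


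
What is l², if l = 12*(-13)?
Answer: 24336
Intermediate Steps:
l = -156
l² = (-156)² = 24336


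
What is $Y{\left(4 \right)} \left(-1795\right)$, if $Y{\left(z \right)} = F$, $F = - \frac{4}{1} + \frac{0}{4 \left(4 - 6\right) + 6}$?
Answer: $7180$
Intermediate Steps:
$F = -4$ ($F = \left(-4\right) 1 + \frac{0}{4 \left(4 - 6\right) + 6} = -4 + \frac{0}{4 \left(-2\right) + 6} = -4 + \frac{0}{-8 + 6} = -4 + \frac{0}{-2} = -4 + 0 \left(- \frac{1}{2}\right) = -4 + 0 = -4$)
$Y{\left(z \right)} = -4$
$Y{\left(4 \right)} \left(-1795\right) = \left(-4\right) \left(-1795\right) = 7180$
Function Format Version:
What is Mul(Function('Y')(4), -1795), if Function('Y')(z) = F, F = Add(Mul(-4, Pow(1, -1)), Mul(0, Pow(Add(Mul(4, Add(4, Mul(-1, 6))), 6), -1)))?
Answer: 7180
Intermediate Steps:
F = -4 (F = Add(Mul(-4, 1), Mul(0, Pow(Add(Mul(4, Add(4, -6)), 6), -1))) = Add(-4, Mul(0, Pow(Add(Mul(4, -2), 6), -1))) = Add(-4, Mul(0, Pow(Add(-8, 6), -1))) = Add(-4, Mul(0, Pow(-2, -1))) = Add(-4, Mul(0, Rational(-1, 2))) = Add(-4, 0) = -4)
Function('Y')(z) = -4
Mul(Function('Y')(4), -1795) = Mul(-4, -1795) = 7180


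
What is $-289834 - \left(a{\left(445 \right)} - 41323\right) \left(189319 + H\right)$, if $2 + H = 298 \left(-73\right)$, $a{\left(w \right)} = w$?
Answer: $6849350480$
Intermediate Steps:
$H = -21756$ ($H = -2 + 298 \left(-73\right) = -2 - 21754 = -21756$)
$-289834 - \left(a{\left(445 \right)} - 41323\right) \left(189319 + H\right) = -289834 - \left(445 - 41323\right) \left(189319 - 21756\right) = -289834 - \left(-40878\right) 167563 = -289834 - -6849640314 = -289834 + 6849640314 = 6849350480$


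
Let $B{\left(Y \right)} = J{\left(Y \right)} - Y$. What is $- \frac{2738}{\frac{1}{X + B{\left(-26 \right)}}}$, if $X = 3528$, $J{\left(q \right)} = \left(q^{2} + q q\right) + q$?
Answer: $-13361440$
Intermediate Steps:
$J{\left(q \right)} = q + 2 q^{2}$ ($J{\left(q \right)} = \left(q^{2} + q^{2}\right) + q = 2 q^{2} + q = q + 2 q^{2}$)
$B{\left(Y \right)} = - Y + Y \left(1 + 2 Y\right)$ ($B{\left(Y \right)} = Y \left(1 + 2 Y\right) - Y = - Y + Y \left(1 + 2 Y\right)$)
$- \frac{2738}{\frac{1}{X + B{\left(-26 \right)}}} = - \frac{2738}{\frac{1}{3528 + 2 \left(-26\right)^{2}}} = - \frac{2738}{\frac{1}{3528 + 2 \cdot 676}} = - \frac{2738}{\frac{1}{3528 + 1352}} = - \frac{2738}{\frac{1}{4880}} = - 2738 \frac{1}{\frac{1}{4880}} = \left(-2738\right) 4880 = -13361440$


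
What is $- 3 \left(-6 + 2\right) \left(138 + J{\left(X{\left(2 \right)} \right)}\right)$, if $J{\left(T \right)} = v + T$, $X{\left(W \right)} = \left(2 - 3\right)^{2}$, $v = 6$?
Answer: $1740$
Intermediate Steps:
$X{\left(W \right)} = 1$ ($X{\left(W \right)} = \left(-1\right)^{2} = 1$)
$J{\left(T \right)} = 6 + T$
$- 3 \left(-6 + 2\right) \left(138 + J{\left(X{\left(2 \right)} \right)}\right) = - 3 \left(-6 + 2\right) \left(138 + \left(6 + 1\right)\right) = \left(-3\right) \left(-4\right) \left(138 + 7\right) = 12 \cdot 145 = 1740$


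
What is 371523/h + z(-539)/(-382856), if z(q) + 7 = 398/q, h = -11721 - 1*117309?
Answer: -1161616958147/403432595720 ≈ -2.8793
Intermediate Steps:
h = -129030 (h = -11721 - 117309 = -129030)
z(q) = -7 + 398/q
371523/h + z(-539)/(-382856) = 371523/(-129030) + (-7 + 398/(-539))/(-382856) = 371523*(-1/129030) + (-7 + 398*(-1/539))*(-1/382856) = -123841/43010 + (-7 - 398/539)*(-1/382856) = -123841/43010 - 4171/539*(-1/382856) = -123841/43010 + 4171/206359384 = -1161616958147/403432595720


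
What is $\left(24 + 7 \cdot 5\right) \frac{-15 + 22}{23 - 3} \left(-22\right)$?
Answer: $- \frac{4543}{10} \approx -454.3$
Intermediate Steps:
$\left(24 + 7 \cdot 5\right) \frac{-15 + 22}{23 - 3} \left(-22\right) = \left(24 + 35\right) \frac{7}{20} \left(-22\right) = 59 \cdot 7 \cdot \frac{1}{20} \left(-22\right) = 59 \cdot \frac{7}{20} \left(-22\right) = \frac{413}{20} \left(-22\right) = - \frac{4543}{10}$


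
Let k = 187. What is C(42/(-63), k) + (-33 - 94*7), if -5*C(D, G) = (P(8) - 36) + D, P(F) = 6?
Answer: -10273/15 ≈ -684.87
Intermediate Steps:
C(D, G) = 6 - D/5 (C(D, G) = -((6 - 36) + D)/5 = -(-30 + D)/5 = 6 - D/5)
C(42/(-63), k) + (-33 - 94*7) = (6 - 42/(5*(-63))) + (-33 - 94*7) = (6 - 42*(-1)/(5*63)) + (-33 - 658) = (6 - ⅕*(-⅔)) - 691 = (6 + 2/15) - 691 = 92/15 - 691 = -10273/15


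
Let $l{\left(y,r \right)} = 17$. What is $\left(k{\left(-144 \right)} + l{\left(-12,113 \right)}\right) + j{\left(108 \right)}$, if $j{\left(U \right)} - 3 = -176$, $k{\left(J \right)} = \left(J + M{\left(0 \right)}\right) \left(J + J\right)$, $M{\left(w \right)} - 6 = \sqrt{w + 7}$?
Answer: $39588 - 288 \sqrt{7} \approx 38826.0$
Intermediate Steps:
$M{\left(w \right)} = 6 + \sqrt{7 + w}$ ($M{\left(w \right)} = 6 + \sqrt{w + 7} = 6 + \sqrt{7 + w}$)
$k{\left(J \right)} = 2 J \left(6 + J + \sqrt{7}\right)$ ($k{\left(J \right)} = \left(J + \left(6 + \sqrt{7 + 0}\right)\right) \left(J + J\right) = \left(J + \left(6 + \sqrt{7}\right)\right) 2 J = \left(6 + J + \sqrt{7}\right) 2 J = 2 J \left(6 + J + \sqrt{7}\right)$)
$j{\left(U \right)} = -173$ ($j{\left(U \right)} = 3 - 176 = -173$)
$\left(k{\left(-144 \right)} + l{\left(-12,113 \right)}\right) + j{\left(108 \right)} = \left(2 \left(-144\right) \left(6 - 144 + \sqrt{7}\right) + 17\right) - 173 = \left(2 \left(-144\right) \left(-138 + \sqrt{7}\right) + 17\right) - 173 = \left(\left(39744 - 288 \sqrt{7}\right) + 17\right) - 173 = \left(39761 - 288 \sqrt{7}\right) - 173 = 39588 - 288 \sqrt{7}$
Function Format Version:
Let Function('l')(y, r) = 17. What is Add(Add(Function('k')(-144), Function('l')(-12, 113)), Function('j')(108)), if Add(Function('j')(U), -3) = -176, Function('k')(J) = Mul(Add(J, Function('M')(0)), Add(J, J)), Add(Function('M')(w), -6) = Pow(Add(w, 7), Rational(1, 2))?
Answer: Add(39588, Mul(-288, Pow(7, Rational(1, 2)))) ≈ 38826.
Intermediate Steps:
Function('M')(w) = Add(6, Pow(Add(7, w), Rational(1, 2))) (Function('M')(w) = Add(6, Pow(Add(w, 7), Rational(1, 2))) = Add(6, Pow(Add(7, w), Rational(1, 2))))
Function('k')(J) = Mul(2, J, Add(6, J, Pow(7, Rational(1, 2)))) (Function('k')(J) = Mul(Add(J, Add(6, Pow(Add(7, 0), Rational(1, 2)))), Add(J, J)) = Mul(Add(J, Add(6, Pow(7, Rational(1, 2)))), Mul(2, J)) = Mul(Add(6, J, Pow(7, Rational(1, 2))), Mul(2, J)) = Mul(2, J, Add(6, J, Pow(7, Rational(1, 2)))))
Function('j')(U) = -173 (Function('j')(U) = Add(3, -176) = -173)
Add(Add(Function('k')(-144), Function('l')(-12, 113)), Function('j')(108)) = Add(Add(Mul(2, -144, Add(6, -144, Pow(7, Rational(1, 2)))), 17), -173) = Add(Add(Mul(2, -144, Add(-138, Pow(7, Rational(1, 2)))), 17), -173) = Add(Add(Add(39744, Mul(-288, Pow(7, Rational(1, 2)))), 17), -173) = Add(Add(39761, Mul(-288, Pow(7, Rational(1, 2)))), -173) = Add(39588, Mul(-288, Pow(7, Rational(1, 2))))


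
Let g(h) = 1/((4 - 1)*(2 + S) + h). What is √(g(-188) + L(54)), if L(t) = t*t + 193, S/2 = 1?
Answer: 7*√122837/44 ≈ 55.758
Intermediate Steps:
S = 2 (S = 2*1 = 2)
g(h) = 1/(12 + h) (g(h) = 1/((4 - 1)*(2 + 2) + h) = 1/(3*4 + h) = 1/(12 + h))
L(t) = 193 + t² (L(t) = t² + 193 = 193 + t²)
√(g(-188) + L(54)) = √(1/(12 - 188) + (193 + 54²)) = √(1/(-176) + (193 + 2916)) = √(-1/176 + 3109) = √(547183/176) = 7*√122837/44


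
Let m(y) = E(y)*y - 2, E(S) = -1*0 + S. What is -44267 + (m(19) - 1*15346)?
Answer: -59254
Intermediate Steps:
E(S) = S (E(S) = 0 + S = S)
m(y) = -2 + y² (m(y) = y*y - 2 = y² - 2 = -2 + y²)
-44267 + (m(19) - 1*15346) = -44267 + ((-2 + 19²) - 1*15346) = -44267 + ((-2 + 361) - 15346) = -44267 + (359 - 15346) = -44267 - 14987 = -59254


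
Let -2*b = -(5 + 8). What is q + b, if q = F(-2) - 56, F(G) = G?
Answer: -103/2 ≈ -51.500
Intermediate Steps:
q = -58 (q = -2 - 56 = -58)
b = 13/2 (b = -(-1)*(5 + 8)/2 = -(-1)*13/2 = -½*(-13) = 13/2 ≈ 6.5000)
q + b = -58 + 13/2 = -103/2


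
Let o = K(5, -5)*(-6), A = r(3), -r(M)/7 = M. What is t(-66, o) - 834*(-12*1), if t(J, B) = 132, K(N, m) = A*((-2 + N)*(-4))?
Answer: 10140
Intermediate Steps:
r(M) = -7*M
A = -21 (A = -7*3 = -21)
K(N, m) = -168 + 84*N (K(N, m) = -21*(-2 + N)*(-4) = -21*(8 - 4*N) = -168 + 84*N)
o = -1512 (o = (-168 + 84*5)*(-6) = (-168 + 420)*(-6) = 252*(-6) = -1512)
t(-66, o) - 834*(-12*1) = 132 - 834*(-12*1) = 132 - 834*(-12) = 132 - 1*(-10008) = 132 + 10008 = 10140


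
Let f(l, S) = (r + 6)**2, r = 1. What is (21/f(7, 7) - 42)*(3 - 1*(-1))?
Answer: -1164/7 ≈ -166.29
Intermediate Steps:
f(l, S) = 49 (f(l, S) = (1 + 6)**2 = 7**2 = 49)
(21/f(7, 7) - 42)*(3 - 1*(-1)) = (21/49 - 42)*(3 - 1*(-1)) = (21*(1/49) - 42)*(3 + 1) = (3/7 - 42)*4 = -291/7*4 = -1164/7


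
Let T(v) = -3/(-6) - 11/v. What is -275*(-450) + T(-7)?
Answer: 1732529/14 ≈ 1.2375e+5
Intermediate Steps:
T(v) = ½ - 11/v (T(v) = -3*(-⅙) - 11/v = ½ - 11/v)
-275*(-450) + T(-7) = -275*(-450) + (½)*(-22 - 7)/(-7) = 123750 + (½)*(-⅐)*(-29) = 123750 + 29/14 = 1732529/14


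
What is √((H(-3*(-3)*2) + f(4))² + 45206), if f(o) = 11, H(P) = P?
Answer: √46047 ≈ 214.59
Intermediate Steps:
√((H(-3*(-3)*2) + f(4))² + 45206) = √((-3*(-3)*2 + 11)² + 45206) = √((9*2 + 11)² + 45206) = √((18 + 11)² + 45206) = √(29² + 45206) = √(841 + 45206) = √46047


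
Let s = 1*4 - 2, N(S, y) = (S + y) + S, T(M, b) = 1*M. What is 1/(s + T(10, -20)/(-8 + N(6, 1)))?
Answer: ¼ ≈ 0.25000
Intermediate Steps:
T(M, b) = M
N(S, y) = y + 2*S
s = 2 (s = 4 - 2 = 2)
1/(s + T(10, -20)/(-8 + N(6, 1))) = 1/(2 + 10/(-8 + (1 + 2*6))) = 1/(2 + 10/(-8 + (1 + 12))) = 1/(2 + 10/(-8 + 13)) = 1/(2 + 10/5) = 1/(2 + 10*(⅕)) = 1/(2 + 2) = 1/4 = ¼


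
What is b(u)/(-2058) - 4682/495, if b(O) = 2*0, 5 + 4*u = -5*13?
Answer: -4682/495 ≈ -9.4586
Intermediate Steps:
u = -35/2 (u = -5/4 + (-5*13)/4 = -5/4 + (¼)*(-65) = -5/4 - 65/4 = -35/2 ≈ -17.500)
b(O) = 0
b(u)/(-2058) - 4682/495 = 0/(-2058) - 4682/495 = 0*(-1/2058) - 4682*1/495 = 0 - 4682/495 = -4682/495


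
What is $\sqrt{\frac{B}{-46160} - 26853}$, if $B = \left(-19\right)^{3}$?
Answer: $\frac{i \sqrt{3576037186585}}{11540} \approx 163.87 i$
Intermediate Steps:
$B = -6859$
$\sqrt{\frac{B}{-46160} - 26853} = \sqrt{- \frac{6859}{-46160} - 26853} = \sqrt{\left(-6859\right) \left(- \frac{1}{46160}\right) - 26853} = \sqrt{\frac{6859}{46160} - 26853} = \sqrt{- \frac{1239527621}{46160}} = \frac{i \sqrt{3576037186585}}{11540}$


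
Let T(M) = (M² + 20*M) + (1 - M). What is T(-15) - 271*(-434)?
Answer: 117555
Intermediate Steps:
T(M) = 1 + M² + 19*M
T(-15) - 271*(-434) = (1 + (-15)² + 19*(-15)) - 271*(-434) = (1 + 225 - 285) + 117614 = -59 + 117614 = 117555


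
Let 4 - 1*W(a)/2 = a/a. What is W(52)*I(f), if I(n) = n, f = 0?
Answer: 0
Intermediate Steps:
W(a) = 6 (W(a) = 8 - 2*a/a = 8 - 2*1 = 8 - 2 = 6)
W(52)*I(f) = 6*0 = 0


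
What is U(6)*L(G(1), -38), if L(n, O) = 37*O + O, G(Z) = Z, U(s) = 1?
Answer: -1444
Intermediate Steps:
L(n, O) = 38*O
U(6)*L(G(1), -38) = 1*(38*(-38)) = 1*(-1444) = -1444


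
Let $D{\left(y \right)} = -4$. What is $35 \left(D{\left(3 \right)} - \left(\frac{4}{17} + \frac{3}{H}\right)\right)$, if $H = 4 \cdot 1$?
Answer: $- \frac{11865}{68} \approx -174.49$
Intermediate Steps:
$H = 4$
$35 \left(D{\left(3 \right)} - \left(\frac{4}{17} + \frac{3}{H}\right)\right) = 35 \left(-4 - \left(\frac{3}{4} + \frac{4}{17}\right)\right) = 35 \left(-4 - \frac{67}{68}\right) = 35 \left(- \frac{339}{68}\right) = - \frac{11865}{68}$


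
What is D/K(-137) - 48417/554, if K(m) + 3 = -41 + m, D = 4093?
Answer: -11030999/100274 ≈ -110.01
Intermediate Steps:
K(m) = -44 + m (K(m) = -3 + (-41 + m) = -44 + m)
D/K(-137) - 48417/554 = 4093/(-44 - 137) - 48417/554 = 4093/(-181) - 48417*1/554 = 4093*(-1/181) - 48417/554 = -4093/181 - 48417/554 = -11030999/100274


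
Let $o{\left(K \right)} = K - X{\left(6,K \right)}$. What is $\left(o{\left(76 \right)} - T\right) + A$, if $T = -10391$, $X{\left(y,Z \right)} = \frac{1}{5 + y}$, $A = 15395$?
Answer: $\frac{284481}{11} \approx 25862.0$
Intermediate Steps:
$o{\left(K \right)} = - \frac{1}{11} + K$ ($o{\left(K \right)} = K - \frac{1}{5 + 6} = K - \frac{1}{11} = - \frac{1}{11} + K$)
$\left(o{\left(76 \right)} - T\right) + A = \left(\left(- \frac{1}{11} + 76\right) - -10391\right) + 15395 = \left(\frac{835}{11} + 10391\right) + 15395 = \frac{115136}{11} + 15395 = \frac{284481}{11}$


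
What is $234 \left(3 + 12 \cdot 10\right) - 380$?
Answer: $28402$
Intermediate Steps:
$234 \left(3 + 12 \cdot 10\right) - 380 = 234 \left(3 + 120\right) - 380 = 234 \cdot 123 - 380 = 28782 - 380 = 28402$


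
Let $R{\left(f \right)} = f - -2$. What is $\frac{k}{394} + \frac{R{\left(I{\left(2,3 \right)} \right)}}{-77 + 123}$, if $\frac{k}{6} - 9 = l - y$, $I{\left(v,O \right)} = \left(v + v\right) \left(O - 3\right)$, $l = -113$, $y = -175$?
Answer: $\frac{5096}{4531} \approx 1.1247$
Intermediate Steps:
$I{\left(v,O \right)} = 2 v \left(-3 + O\right)$
$R{\left(f \right)} = 2 + f$ ($R{\left(f \right)} = f + 2 = 2 + f$)
$k = 426$ ($k = 54 + 6 \left(-113 - -175\right) = 54 + 6 \left(-113 + 175\right) = 54 + 6 \cdot 62 = 54 + 372 = 426$)
$\frac{k}{394} + \frac{R{\left(I{\left(2,3 \right)} \right)}}{-77 + 123} = \frac{426}{394} + \frac{2 + 2 \cdot 2 \left(-3 + 3\right)}{-77 + 123} = 426 \cdot \frac{1}{394} + \frac{2 + 2 \cdot 2 \cdot 0}{46} = \frac{213}{197} + \left(2 + 0\right) \frac{1}{46} = \frac{213}{197} + 2 \cdot \frac{1}{46} = \frac{213}{197} + \frac{1}{23} = \frac{5096}{4531}$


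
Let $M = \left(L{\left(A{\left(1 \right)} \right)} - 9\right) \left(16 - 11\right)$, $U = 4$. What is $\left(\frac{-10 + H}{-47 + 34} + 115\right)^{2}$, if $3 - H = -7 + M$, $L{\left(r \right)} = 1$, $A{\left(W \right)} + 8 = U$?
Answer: $\frac{2117025}{169} \approx 12527.0$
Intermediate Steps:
$A{\left(W \right)} = -4$ ($A{\left(W \right)} = -8 + 4 = -4$)
$M = -40$ ($M = \left(1 - 9\right) \left(16 - 11\right) = \left(-8\right) 5 = -40$)
$H = 50$ ($H = 3 - \left(-7 - 40\right) = 3 - -47 = 3 + 47 = 50$)
$\left(\frac{-10 + H}{-47 + 34} + 115\right)^{2} = \left(\frac{-10 + 50}{-47 + 34} + 115\right)^{2} = \left(\frac{40}{-13} + 115\right)^{2} = \left(40 \left(- \frac{1}{13}\right) + 115\right)^{2} = \left(- \frac{40}{13} + 115\right)^{2} = \left(\frac{1455}{13}\right)^{2} = \frac{2117025}{169}$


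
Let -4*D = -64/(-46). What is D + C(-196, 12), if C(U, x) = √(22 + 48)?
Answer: -8/23 + √70 ≈ 8.0188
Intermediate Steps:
C(U, x) = √70
D = -8/23 (D = -(-64)/(4*(-46)) = -(-1)*(-64)/184 = -¼*32/23 = -8/23 ≈ -0.34783)
D + C(-196, 12) = -8/23 + √70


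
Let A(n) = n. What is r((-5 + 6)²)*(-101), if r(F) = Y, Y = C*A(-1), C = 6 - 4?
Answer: 202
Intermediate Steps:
C = 2
Y = -2 (Y = 2*(-1) = -2)
r(F) = -2
r((-5 + 6)²)*(-101) = -2*(-101) = 202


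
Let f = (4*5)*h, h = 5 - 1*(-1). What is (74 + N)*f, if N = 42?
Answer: 13920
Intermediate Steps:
h = 6 (h = 5 + 1 = 6)
f = 120 (f = (4*5)*6 = 20*6 = 120)
(74 + N)*f = (74 + 42)*120 = 116*120 = 13920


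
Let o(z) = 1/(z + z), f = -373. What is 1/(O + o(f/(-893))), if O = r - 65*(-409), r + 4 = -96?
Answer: 746/19758703 ≈ 3.7756e-5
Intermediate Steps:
o(z) = 1/(2*z)
r = -100 (r = -4 - 96 = -100)
O = 26485 (O = -100 - 65*(-409) = -100 + 26585 = 26485)
1/(O + o(f/(-893))) = 1/(26485 + 1/(2*((-373/(-893))))) = 1/(26485 + 1/(2*((-373*(-1/893))))) = 1/(26485 + 1/(2*(373/893))) = 1/(26485 + (1/2)*(893/373)) = 1/(26485 + 893/746) = 1/(19758703/746) = 746/19758703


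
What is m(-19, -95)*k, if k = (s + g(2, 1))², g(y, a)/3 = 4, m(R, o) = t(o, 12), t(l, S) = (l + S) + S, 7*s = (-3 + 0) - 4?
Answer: -8591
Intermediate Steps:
s = -1 (s = ((-3 + 0) - 4)/7 = (-3 - 4)/7 = (⅐)*(-7) = -1)
t(l, S) = l + 2*S (t(l, S) = (S + l) + S = l + 2*S)
m(R, o) = 24 + o (m(R, o) = o + 2*12 = o + 24 = 24 + o)
g(y, a) = 12 (g(y, a) = 3*4 = 12)
k = 121 (k = (-1 + 12)² = 11² = 121)
m(-19, -95)*k = (24 - 95)*121 = -71*121 = -8591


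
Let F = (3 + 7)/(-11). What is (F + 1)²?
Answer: 1/121 ≈ 0.0082645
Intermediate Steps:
F = -10/11 (F = 10*(-1/11) = -10/11 ≈ -0.90909)
(F + 1)² = (-10/11 + 1)² = (1/11)² = 1/121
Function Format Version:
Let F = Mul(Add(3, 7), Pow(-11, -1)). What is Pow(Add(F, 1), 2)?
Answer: Rational(1, 121) ≈ 0.0082645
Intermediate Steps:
F = Rational(-10, 11) (F = Mul(10, Rational(-1, 11)) = Rational(-10, 11) ≈ -0.90909)
Pow(Add(F, 1), 2) = Pow(Add(Rational(-10, 11), 1), 2) = Pow(Rational(1, 11), 2) = Rational(1, 121)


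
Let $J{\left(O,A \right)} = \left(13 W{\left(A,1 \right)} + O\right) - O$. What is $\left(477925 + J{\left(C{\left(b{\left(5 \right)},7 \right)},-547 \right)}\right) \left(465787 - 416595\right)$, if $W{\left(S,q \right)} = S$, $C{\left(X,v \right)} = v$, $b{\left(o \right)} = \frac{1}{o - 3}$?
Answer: $23160282288$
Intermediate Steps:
$b{\left(o \right)} = \frac{1}{-3 + o}$
$J{\left(O,A \right)} = 13 A$ ($J{\left(O,A \right)} = \left(13 A + O\right) - O = \left(O + 13 A\right) - O = 13 A$)
$\left(477925 + J{\left(C{\left(b{\left(5 \right)},7 \right)},-547 \right)}\right) \left(465787 - 416595\right) = \left(477925 + 13 \left(-547\right)\right) \left(465787 - 416595\right) = \left(477925 - 7111\right) 49192 = 470814 \cdot 49192 = 23160282288$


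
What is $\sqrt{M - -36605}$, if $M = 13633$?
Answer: $3 \sqrt{5582} \approx 224.14$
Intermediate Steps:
$\sqrt{M - -36605} = \sqrt{13633 - -36605} = \sqrt{13633 + 36605} = \sqrt{50238} = 3 \sqrt{5582}$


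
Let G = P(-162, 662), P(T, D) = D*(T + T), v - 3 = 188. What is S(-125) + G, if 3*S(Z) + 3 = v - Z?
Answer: -643151/3 ≈ -2.1438e+5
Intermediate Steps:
v = 191 (v = 3 + 188 = 191)
P(T, D) = 2*D*T (P(T, D) = D*(2*T) = 2*D*T)
S(Z) = 188/3 - Z/3 (S(Z) = -1 + (191 - Z)/3 = -1 + (191/3 - Z/3) = 188/3 - Z/3)
G = -214488 (G = 2*662*(-162) = -214488)
S(-125) + G = (188/3 - ⅓*(-125)) - 214488 = (188/3 + 125/3) - 214488 = 313/3 - 214488 = -643151/3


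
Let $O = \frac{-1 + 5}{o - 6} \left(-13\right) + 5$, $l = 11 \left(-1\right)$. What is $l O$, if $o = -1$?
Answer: $- \frac{957}{7} \approx -136.71$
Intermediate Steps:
$l = -11$
$O = \frac{87}{7}$ ($O = \frac{-1 + 5}{-1 - 6} \left(-13\right) + 5 = \frac{4}{-7} \left(-13\right) + 5 = 4 \left(- \frac{1}{7}\right) \left(-13\right) + 5 = \left(- \frac{4}{7}\right) \left(-13\right) + 5 = \frac{52}{7} + 5 = \frac{87}{7} \approx 12.429$)
$l O = \left(-11\right) \frac{87}{7} = - \frac{957}{7}$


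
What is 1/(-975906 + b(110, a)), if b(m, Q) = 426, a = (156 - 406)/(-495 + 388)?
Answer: -1/975480 ≈ -1.0251e-6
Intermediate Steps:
a = 250/107 (a = -250/(-107) = -250*(-1/107) = 250/107 ≈ 2.3364)
1/(-975906 + b(110, a)) = 1/(-975906 + 426) = 1/(-975480) = -1/975480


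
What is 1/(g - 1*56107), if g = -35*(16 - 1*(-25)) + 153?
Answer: -1/57389 ≈ -1.7425e-5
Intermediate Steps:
g = -1282 (g = -35*(16 + 25) + 153 = -35*41 + 153 = -1435 + 153 = -1282)
1/(g - 1*56107) = 1/(-1282 - 1*56107) = 1/(-1282 - 56107) = 1/(-57389) = -1/57389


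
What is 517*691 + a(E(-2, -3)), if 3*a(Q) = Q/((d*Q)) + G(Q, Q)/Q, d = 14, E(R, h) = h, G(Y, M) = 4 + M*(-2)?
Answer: 45012985/126 ≈ 3.5725e+5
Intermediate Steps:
G(Y, M) = 4 - 2*M
a(Q) = 1/42 + (4 - 2*Q)/(3*Q) (a(Q) = (Q/((14*Q)) + (4 - 2*Q)/Q)/3 = (Q*(1/(14*Q)) + (4 - 2*Q)/Q)/3 = (1/14 + (4 - 2*Q)/Q)/3 = 1/42 + (4 - 2*Q)/(3*Q))
517*691 + a(E(-2, -3)) = 517*691 + (1/42)*(56 - 27*(-3))/(-3) = 357247 + (1/42)*(-1/3)*(56 + 81) = 357247 + (1/42)*(-1/3)*137 = 357247 - 137/126 = 45012985/126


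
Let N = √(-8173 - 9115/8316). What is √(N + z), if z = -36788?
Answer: √(-7852177872 + 154*I*√15702405873)/462 ≈ 0.23569 + 191.8*I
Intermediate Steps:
N = I*√15702405873/1386 (N = √(-8173 - 9115*1/8316) = √(-8173 - 9115/8316) = √(-67975783/8316) = I*√15702405873/1386 ≈ 90.411*I)
√(N + z) = √(I*√15702405873/1386 - 36788) = √(-36788 + I*√15702405873/1386)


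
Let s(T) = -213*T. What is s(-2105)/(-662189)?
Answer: -448365/662189 ≈ -0.67710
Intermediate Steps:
s(-2105)/(-662189) = -213*(-2105)/(-662189) = 448365*(-1/662189) = -448365/662189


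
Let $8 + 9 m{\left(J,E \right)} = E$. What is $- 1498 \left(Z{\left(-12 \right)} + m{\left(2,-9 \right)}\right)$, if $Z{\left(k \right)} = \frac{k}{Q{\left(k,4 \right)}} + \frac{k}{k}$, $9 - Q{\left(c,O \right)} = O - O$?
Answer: $\frac{29960}{9} \approx 3328.9$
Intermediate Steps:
$Q{\left(c,O \right)} = 9$ ($Q{\left(c,O \right)} = 9 - \left(O - O\right) = 9 - 0 = 9 + 0 = 9$)
$m{\left(J,E \right)} = - \frac{8}{9} + \frac{E}{9}$
$Z{\left(k \right)} = 1 + \frac{k}{9}$ ($Z{\left(k \right)} = \frac{k}{9} + \frac{k}{k} = k \frac{1}{9} + 1 = \frac{k}{9} + 1 = 1 + \frac{k}{9}$)
$- 1498 \left(Z{\left(-12 \right)} + m{\left(2,-9 \right)}\right) = - 1498 \left(\left(1 + \frac{1}{9} \left(-12\right)\right) + \left(- \frac{8}{9} + \frac{1}{9} \left(-9\right)\right)\right) = - 1498 \left(\left(1 - \frac{4}{3}\right) - \frac{17}{9}\right) = - 1498 \left(- \frac{1}{3} - \frac{17}{9}\right) = \left(-1498\right) \left(- \frac{20}{9}\right) = \frac{29960}{9}$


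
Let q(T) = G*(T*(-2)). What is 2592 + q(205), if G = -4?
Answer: 4232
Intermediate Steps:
q(T) = 8*T (q(T) = -4*T*(-2) = -(-8)*T = 8*T)
2592 + q(205) = 2592 + 8*205 = 2592 + 1640 = 4232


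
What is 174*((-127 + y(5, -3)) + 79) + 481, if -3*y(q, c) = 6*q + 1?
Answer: -9669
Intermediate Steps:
y(q, c) = -1/3 - 2*q (y(q, c) = -(6*q + 1)/3 = -(1 + 6*q)/3 = -1/3 - 2*q)
174*((-127 + y(5, -3)) + 79) + 481 = 174*((-127 + (-1/3 - 2*5)) + 79) + 481 = 174*((-127 + (-1/3 - 10)) + 79) + 481 = 174*((-127 - 31/3) + 79) + 481 = 174*(-412/3 + 79) + 481 = 174*(-175/3) + 481 = -10150 + 481 = -9669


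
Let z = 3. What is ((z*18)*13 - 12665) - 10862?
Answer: -22825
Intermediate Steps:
((z*18)*13 - 12665) - 10862 = ((3*18)*13 - 12665) - 10862 = (54*13 - 12665) - 10862 = (702 - 12665) - 10862 = -11963 - 10862 = -22825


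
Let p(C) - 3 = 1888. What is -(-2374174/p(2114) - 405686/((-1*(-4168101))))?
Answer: 9896564175800/7881878991 ≈ 1255.6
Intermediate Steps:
p(C) = 1891 (p(C) = 3 + 1888 = 1891)
-(-2374174/p(2114) - 405686/((-1*(-4168101)))) = -(-2374174/1891 - 405686/((-1*(-4168101)))) = -(-2374174*1/1891 - 405686/4168101) = -(-2374174/1891 - 405686*1/4168101) = -(-2374174/1891 - 405686/4168101) = -1*(-9896564175800/7881878991) = 9896564175800/7881878991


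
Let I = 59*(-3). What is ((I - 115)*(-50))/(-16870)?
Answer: -1460/1687 ≈ -0.86544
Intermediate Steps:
I = -177
((I - 115)*(-50))/(-16870) = ((-177 - 115)*(-50))/(-16870) = -292*(-50)*(-1/16870) = 14600*(-1/16870) = -1460/1687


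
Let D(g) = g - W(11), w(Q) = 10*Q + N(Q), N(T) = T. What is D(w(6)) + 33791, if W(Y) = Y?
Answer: 33846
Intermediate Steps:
w(Q) = 11*Q (w(Q) = 10*Q + Q = 11*Q)
D(g) = -11 + g (D(g) = g - 1*11 = g - 11 = -11 + g)
D(w(6)) + 33791 = (-11 + 11*6) + 33791 = (-11 + 66) + 33791 = 55 + 33791 = 33846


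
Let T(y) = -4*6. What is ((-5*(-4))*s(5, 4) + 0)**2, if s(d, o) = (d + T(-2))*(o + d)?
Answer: 11696400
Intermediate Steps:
T(y) = -24
s(d, o) = (-24 + d)*(d + o) (s(d, o) = (d - 24)*(o + d) = (-24 + d)*(d + o))
((-5*(-4))*s(5, 4) + 0)**2 = ((-5*(-4))*(5**2 - 24*5 - 24*4 + 5*4) + 0)**2 = (20*(25 - 120 - 96 + 20) + 0)**2 = (20*(-171) + 0)**2 = (-3420 + 0)**2 = (-3420)**2 = 11696400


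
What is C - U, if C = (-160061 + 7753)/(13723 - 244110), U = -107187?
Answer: 24694643677/230387 ≈ 1.0719e+5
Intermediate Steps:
C = 152308/230387 (C = -152308/(-230387) = -152308*(-1/230387) = 152308/230387 ≈ 0.66110)
C - U = 152308/230387 - 1*(-107187) = 152308/230387 + 107187 = 24694643677/230387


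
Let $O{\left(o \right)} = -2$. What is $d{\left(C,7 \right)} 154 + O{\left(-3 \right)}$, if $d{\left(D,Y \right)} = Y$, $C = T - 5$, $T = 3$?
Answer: $1076$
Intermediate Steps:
$C = -2$ ($C = 3 - 5 = -2$)
$d{\left(C,7 \right)} 154 + O{\left(-3 \right)} = 7 \cdot 154 - 2 = 1078 - 2 = 1076$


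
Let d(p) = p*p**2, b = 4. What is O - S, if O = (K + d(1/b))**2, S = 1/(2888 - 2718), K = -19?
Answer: 125477077/348160 ≈ 360.40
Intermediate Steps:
S = 1/170 ≈ 0.0058824
d(p) = p**3
O = 1476225/4096 (O = (-19 + (1/4)**3)**2 = (-19 + 1/64)**2 = (-1215/64)**2 = 1476225/4096 ≈ 360.41)
O - S = 1476225/4096 - 1*1/170 = 1476225/4096 - 1/170 = 125477077/348160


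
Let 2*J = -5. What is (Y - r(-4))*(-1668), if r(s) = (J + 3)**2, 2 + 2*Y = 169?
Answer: -138861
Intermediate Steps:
J = -5/2 (J = (1/2)*(-5) = -5/2 ≈ -2.5000)
Y = 167/2 (Y = -1 + (1/2)*169 = -1 + 169/2 = 167/2 ≈ 83.500)
r(s) = 1/4 (r(s) = (-5/2 + 3)**2 = (1/2)**2 = 1/4)
(Y - r(-4))*(-1668) = (167/2 - 1*1/4)*(-1668) = (167/2 - 1/4)*(-1668) = (333/4)*(-1668) = -138861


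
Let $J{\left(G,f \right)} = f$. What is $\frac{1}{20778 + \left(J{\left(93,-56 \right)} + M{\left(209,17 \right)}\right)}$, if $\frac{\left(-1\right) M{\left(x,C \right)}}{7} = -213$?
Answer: $\frac{1}{22213} \approx 4.5019 \cdot 10^{-5}$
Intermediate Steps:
$M{\left(x,C \right)} = 1491$ ($M{\left(x,C \right)} = \left(-7\right) \left(-213\right) = 1491$)
$\frac{1}{20778 + \left(J{\left(93,-56 \right)} + M{\left(209,17 \right)}\right)} = \frac{1}{20778 + \left(-56 + 1491\right)} = \frac{1}{20778 + 1435} = \frac{1}{22213}$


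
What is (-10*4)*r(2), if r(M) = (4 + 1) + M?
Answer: -280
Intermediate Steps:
r(M) = 5 + M
(-10*4)*r(2) = (-10*4)*(5 + 2) = -40*7 = -280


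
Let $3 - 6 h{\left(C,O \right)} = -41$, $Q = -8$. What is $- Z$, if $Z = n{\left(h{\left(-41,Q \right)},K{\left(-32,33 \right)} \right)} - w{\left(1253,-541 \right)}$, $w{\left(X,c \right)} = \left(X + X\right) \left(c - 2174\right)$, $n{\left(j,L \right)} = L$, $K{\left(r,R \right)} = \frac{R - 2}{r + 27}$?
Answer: $- \frac{34018919}{5} \approx -6.8038 \cdot 10^{6}$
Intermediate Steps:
$h{\left(C,O \right)} = \frac{22}{3}$ ($h{\left(C,O \right)} = \frac{1}{2} - - \frac{41}{6} = \frac{1}{2} + \frac{41}{6} = \frac{22}{3}$)
$K{\left(r,R \right)} = \frac{-2 + R}{27 + r}$
$w{\left(X,c \right)} = 2 X \left(-2174 + c\right)$
$Z = \frac{34018919}{5}$ ($Z = \frac{-2 + 33}{27 - 32} - 2 \cdot 1253 \left(-2174 - 541\right) = \frac{1}{-5} \cdot 31 - 2 \cdot 1253 \left(-2715\right) = \left(- \frac{1}{5}\right) 31 - -6803790 = - \frac{31}{5} + 6803790 = \frac{34018919}{5} \approx 6.8038 \cdot 10^{6}$)
$- Z = \left(-1\right) \frac{34018919}{5} = - \frac{34018919}{5}$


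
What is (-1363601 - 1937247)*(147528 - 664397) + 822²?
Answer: 1706106680596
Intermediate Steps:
(-1363601 - 1937247)*(147528 - 664397) + 822² = -3300848*(-516869) + 675684 = 1706106004912 + 675684 = 1706106680596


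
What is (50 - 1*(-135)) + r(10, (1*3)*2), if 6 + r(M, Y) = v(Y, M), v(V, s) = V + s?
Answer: 195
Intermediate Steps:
r(M, Y) = -6 + M + Y (r(M, Y) = -6 + (Y + M) = -6 + (M + Y) = -6 + M + Y)
(50 - 1*(-135)) + r(10, (1*3)*2) = (50 - 1*(-135)) + (-6 + 10 + (1*3)*2) = (50 + 135) + (-6 + 10 + 3*2) = 185 + (-6 + 10 + 6) = 185 + 10 = 195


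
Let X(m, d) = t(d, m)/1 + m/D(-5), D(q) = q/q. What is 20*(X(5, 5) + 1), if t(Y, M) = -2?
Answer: 80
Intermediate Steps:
D(q) = 1
X(m, d) = -2 + m (X(m, d) = -2/1 + m/1 = -2*1 + m*1 = -2 + m)
20*(X(5, 5) + 1) = 20*((-2 + 5) + 1) = 20*(3 + 1) = 20*4 = 80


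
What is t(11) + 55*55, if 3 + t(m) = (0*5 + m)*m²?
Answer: 4353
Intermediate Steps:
t(m) = -3 + m³ (t(m) = -3 + (0*5 + m)*m² = -3 + (0 + m)*m² = -3 + m*m² = -3 + m³)
t(11) + 55*55 = (-3 + 11³) + 55*55 = (-3 + 1331) + 3025 = 1328 + 3025 = 4353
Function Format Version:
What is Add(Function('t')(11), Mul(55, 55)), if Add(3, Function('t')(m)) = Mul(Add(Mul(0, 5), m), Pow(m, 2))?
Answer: 4353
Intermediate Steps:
Function('t')(m) = Add(-3, Pow(m, 3)) (Function('t')(m) = Add(-3, Mul(Add(Mul(0, 5), m), Pow(m, 2))) = Add(-3, Mul(Add(0, m), Pow(m, 2))) = Add(-3, Mul(m, Pow(m, 2))) = Add(-3, Pow(m, 3)))
Add(Function('t')(11), Mul(55, 55)) = Add(Add(-3, Pow(11, 3)), Mul(55, 55)) = Add(Add(-3, 1331), 3025) = Add(1328, 3025) = 4353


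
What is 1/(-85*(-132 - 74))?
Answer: 1/17510 ≈ 5.7110e-5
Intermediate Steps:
1/(-85*(-132 - 74)) = 1/(-85*(-206)) = 1/17510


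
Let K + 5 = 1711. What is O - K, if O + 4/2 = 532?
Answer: -1176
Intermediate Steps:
K = 1706 (K = -5 + 1711 = 1706)
O = 530 (O = -2 + 532 = 530)
O - K = 530 - 1*1706 = 530 - 1706 = -1176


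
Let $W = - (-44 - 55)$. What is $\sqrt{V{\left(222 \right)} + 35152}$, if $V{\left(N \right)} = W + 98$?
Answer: $\sqrt{35349} \approx 188.01$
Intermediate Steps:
$W = 99$ ($W = \left(-1\right) \left(-99\right) = 99$)
$V{\left(N \right)} = 197$ ($V{\left(N \right)} = 99 + 98 = 197$)
$\sqrt{V{\left(222 \right)} + 35152} = \sqrt{197 + 35152} = \sqrt{35349}$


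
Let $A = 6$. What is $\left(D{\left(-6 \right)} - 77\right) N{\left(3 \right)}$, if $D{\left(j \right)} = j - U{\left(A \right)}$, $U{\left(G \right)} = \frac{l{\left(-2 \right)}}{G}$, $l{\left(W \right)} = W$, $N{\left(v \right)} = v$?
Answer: $-248$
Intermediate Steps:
$U{\left(G \right)} = - \frac{2}{G}$
$D{\left(j \right)} = \frac{1}{3} + j$ ($D{\left(j \right)} = j - - \frac{2}{6} = j - \left(-2\right) \frac{1}{6} = j - - \frac{1}{3} = j + \frac{1}{3} = \frac{1}{3} + j$)
$\left(D{\left(-6 \right)} - 77\right) N{\left(3 \right)} = \left(\left(\frac{1}{3} - 6\right) - 77\right) 3 = \left(- \frac{17}{3} - 77\right) 3 = \left(- \frac{248}{3}\right) 3 = -248$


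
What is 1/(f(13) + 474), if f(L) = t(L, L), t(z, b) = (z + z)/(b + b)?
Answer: 1/475 ≈ 0.0021053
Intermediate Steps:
t(z, b) = z/b (t(z, b) = (2*z)/((2*b)) = (2*z)*(1/(2*b)) = z/b)
f(L) = 1 (f(L) = L/L = 1)
1/(f(13) + 474) = 1/(1 + 474) = 1/475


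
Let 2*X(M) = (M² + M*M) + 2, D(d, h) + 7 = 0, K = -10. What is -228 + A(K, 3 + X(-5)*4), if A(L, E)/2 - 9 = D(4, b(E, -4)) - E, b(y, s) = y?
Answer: -438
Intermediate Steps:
D(d, h) = -7 (D(d, h) = -7 + 0 = -7)
X(M) = 1 + M² (X(M) = ((M² + M*M) + 2)/2 = ((M² + M²) + 2)/2 = (2*M² + 2)/2 = (2 + 2*M²)/2 = 1 + M²)
A(L, E) = 4 - 2*E (A(L, E) = 18 + 2*(-7 - E) = 18 + (-14 - 2*E) = 4 - 2*E)
-228 + A(K, 3 + X(-5)*4) = -228 + (4 - 2*(3 + (1 + (-5)²)*4)) = -228 + (4 - 2*(3 + (1 + 25)*4)) = -228 + (4 - 2*(3 + 26*4)) = -228 + (4 - 2*(3 + 104)) = -228 + (4 - 2*107) = -228 + (4 - 214) = -228 - 210 = -438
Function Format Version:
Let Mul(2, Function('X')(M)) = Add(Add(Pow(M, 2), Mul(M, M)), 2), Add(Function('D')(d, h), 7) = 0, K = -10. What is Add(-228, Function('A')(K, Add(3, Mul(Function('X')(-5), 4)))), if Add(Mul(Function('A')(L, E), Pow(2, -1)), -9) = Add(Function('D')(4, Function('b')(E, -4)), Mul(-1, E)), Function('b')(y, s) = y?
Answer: -438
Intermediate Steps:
Function('D')(d, h) = -7 (Function('D')(d, h) = Add(-7, 0) = -7)
Function('X')(M) = Add(1, Pow(M, 2)) (Function('X')(M) = Mul(Rational(1, 2), Add(Add(Pow(M, 2), Mul(M, M)), 2)) = Mul(Rational(1, 2), Add(Add(Pow(M, 2), Pow(M, 2)), 2)) = Mul(Rational(1, 2), Add(Mul(2, Pow(M, 2)), 2)) = Mul(Rational(1, 2), Add(2, Mul(2, Pow(M, 2)))) = Add(1, Pow(M, 2)))
Function('A')(L, E) = Add(4, Mul(-2, E)) (Function('A')(L, E) = Add(18, Mul(2, Add(-7, Mul(-1, E)))) = Add(18, Add(-14, Mul(-2, E))) = Add(4, Mul(-2, E)))
Add(-228, Function('A')(K, Add(3, Mul(Function('X')(-5), 4)))) = Add(-228, Add(4, Mul(-2, Add(3, Mul(Add(1, Pow(-5, 2)), 4))))) = Add(-228, Add(4, Mul(-2, Add(3, Mul(Add(1, 25), 4))))) = Add(-228, Add(4, Mul(-2, Add(3, Mul(26, 4))))) = Add(-228, Add(4, Mul(-2, Add(3, 104)))) = Add(-228, Add(4, Mul(-2, 107))) = Add(-228, Add(4, -214)) = Add(-228, -210) = -438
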